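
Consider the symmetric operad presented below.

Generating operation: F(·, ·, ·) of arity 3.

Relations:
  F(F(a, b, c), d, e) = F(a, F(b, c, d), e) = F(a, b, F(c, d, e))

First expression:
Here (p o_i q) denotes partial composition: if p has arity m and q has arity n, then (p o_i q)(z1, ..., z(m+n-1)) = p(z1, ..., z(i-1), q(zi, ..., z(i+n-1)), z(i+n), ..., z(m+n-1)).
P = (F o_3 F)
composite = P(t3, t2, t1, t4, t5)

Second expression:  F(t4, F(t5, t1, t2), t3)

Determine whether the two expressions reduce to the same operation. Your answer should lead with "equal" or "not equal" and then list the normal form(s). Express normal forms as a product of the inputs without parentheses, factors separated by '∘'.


not equal; first: t3 ∘ t2 ∘ t1 ∘ t4 ∘ t5; second: t4 ∘ t5 ∘ t1 ∘ t2 ∘ t3


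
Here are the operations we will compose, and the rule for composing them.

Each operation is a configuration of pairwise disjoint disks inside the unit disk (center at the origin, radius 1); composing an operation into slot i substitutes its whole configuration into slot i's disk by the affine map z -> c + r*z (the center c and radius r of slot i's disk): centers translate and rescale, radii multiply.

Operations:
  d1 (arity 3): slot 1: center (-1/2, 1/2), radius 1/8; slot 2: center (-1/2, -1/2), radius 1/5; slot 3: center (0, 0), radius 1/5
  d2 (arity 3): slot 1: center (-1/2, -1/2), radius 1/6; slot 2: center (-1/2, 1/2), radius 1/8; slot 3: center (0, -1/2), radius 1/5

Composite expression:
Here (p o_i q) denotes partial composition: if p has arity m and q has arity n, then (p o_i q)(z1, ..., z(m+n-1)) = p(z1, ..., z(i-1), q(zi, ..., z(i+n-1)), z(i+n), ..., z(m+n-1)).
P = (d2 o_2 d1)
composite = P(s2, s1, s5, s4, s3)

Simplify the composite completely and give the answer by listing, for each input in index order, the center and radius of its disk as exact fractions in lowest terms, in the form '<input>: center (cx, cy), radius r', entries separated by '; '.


s1: center (-9/16, 9/16), radius 1/64; s2: center (-1/2, -1/2), radius 1/6; s3: center (0, -1/2), radius 1/5; s4: center (-1/2, 1/2), radius 1/40; s5: center (-9/16, 7/16), radius 1/40

Nesting under d2 composes maps z -> c + r*z down each s-path.
s2 passes through 1 substitution, ending at center (-1/2, -1/2), radius 1/6
s1 passes through 2 substitutions, ending at center (-9/16, 9/16), radius 1/64
s5 passes through 2 substitutions, ending at center (-9/16, 7/16), radius 1/40
s4 passes through 2 substitutions, ending at center (-1/2, 1/2), radius 1/40
s3 passes through 1 substitution, ending at center (0, -1/2), radius 1/5


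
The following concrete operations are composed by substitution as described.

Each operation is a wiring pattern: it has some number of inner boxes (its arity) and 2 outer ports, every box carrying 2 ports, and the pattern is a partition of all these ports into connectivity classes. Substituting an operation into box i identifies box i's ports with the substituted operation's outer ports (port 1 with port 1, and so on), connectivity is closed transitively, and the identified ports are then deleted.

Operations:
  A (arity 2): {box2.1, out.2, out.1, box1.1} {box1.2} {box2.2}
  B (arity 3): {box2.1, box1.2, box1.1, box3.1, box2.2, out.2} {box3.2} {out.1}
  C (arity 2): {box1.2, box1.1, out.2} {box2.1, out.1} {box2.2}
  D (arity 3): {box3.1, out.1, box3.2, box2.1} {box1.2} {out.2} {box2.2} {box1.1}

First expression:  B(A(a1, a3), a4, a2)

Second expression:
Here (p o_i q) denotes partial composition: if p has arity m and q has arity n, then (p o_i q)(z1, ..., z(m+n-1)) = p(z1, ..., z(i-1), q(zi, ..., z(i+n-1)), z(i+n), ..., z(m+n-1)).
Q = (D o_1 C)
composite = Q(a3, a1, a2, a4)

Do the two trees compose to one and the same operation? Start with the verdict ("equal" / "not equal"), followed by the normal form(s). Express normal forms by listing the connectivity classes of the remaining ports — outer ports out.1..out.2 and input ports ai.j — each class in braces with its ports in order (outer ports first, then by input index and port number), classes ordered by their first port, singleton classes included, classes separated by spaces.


not equal: they reduce to {out.1} {out.2, a1.1, a2.1, a3.1, a4.1, a4.2} {a1.2} {a2.2} {a3.2} and {out.1, a2.1, a4.1, a4.2} {out.2} {a1.1} {a1.2} {a2.2} {a3.1, a3.2}


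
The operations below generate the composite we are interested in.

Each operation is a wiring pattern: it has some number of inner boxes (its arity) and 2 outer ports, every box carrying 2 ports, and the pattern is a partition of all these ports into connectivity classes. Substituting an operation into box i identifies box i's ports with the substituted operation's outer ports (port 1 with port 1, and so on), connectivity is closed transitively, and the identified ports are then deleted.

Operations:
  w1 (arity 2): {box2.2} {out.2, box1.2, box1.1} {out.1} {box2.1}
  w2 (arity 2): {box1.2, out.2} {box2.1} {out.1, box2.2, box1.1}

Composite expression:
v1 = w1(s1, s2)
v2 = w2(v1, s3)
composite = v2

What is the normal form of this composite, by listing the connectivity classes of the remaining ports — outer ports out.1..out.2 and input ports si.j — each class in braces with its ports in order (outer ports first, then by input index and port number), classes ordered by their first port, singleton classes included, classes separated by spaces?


{out.1, s3.2} {out.2, s1.1, s1.2} {s2.1} {s2.2} {s3.1}

Substituting into w2 glues patterns; closure does the rest.
the subtree at w1 composes to {out.1} {out.2, s1.1, s1.2} {s2.1} {s2.2} on (s1, s2); out.j = own outer ports
the subtree at w2 composes to {out.1, s3.2} {out.2, s1.1, s1.2} {s2.1} {s2.2} {s3.1} on (s1, s2, s3); out.j = own outer ports


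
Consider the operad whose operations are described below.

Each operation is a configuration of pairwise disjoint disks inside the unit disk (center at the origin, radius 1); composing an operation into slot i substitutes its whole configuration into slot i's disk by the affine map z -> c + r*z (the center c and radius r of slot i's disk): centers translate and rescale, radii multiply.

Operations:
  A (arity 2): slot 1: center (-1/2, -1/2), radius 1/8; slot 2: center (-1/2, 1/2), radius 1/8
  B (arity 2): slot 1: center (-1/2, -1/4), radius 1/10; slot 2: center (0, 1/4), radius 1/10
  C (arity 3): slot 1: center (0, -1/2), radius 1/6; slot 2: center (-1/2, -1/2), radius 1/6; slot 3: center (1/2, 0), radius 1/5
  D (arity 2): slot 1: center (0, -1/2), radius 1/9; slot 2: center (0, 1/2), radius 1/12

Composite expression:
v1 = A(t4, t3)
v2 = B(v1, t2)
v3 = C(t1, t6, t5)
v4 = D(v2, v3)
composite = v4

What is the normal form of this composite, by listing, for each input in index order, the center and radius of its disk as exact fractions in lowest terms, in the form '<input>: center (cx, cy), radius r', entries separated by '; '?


Only the slot chain above each t matters under D; compose those maps.
input t4: applying the 3 nested substitutions gives center (-11/180, -8/15), radius 1/720
input t3: applying the 3 nested substitutions gives center (-11/180, -47/90), radius 1/720
input t2: applying the 2 nested substitutions gives center (0, -17/36), radius 1/90
input t1: applying the 2 nested substitutions gives center (0, 11/24), radius 1/72
input t6: applying the 2 nested substitutions gives center (-1/24, 11/24), radius 1/72
input t5: applying the 2 nested substitutions gives center (1/24, 1/2), radius 1/60

t1: center (0, 11/24), radius 1/72; t2: center (0, -17/36), radius 1/90; t3: center (-11/180, -47/90), radius 1/720; t4: center (-11/180, -8/15), radius 1/720; t5: center (1/24, 1/2), radius 1/60; t6: center (-1/24, 11/24), radius 1/72


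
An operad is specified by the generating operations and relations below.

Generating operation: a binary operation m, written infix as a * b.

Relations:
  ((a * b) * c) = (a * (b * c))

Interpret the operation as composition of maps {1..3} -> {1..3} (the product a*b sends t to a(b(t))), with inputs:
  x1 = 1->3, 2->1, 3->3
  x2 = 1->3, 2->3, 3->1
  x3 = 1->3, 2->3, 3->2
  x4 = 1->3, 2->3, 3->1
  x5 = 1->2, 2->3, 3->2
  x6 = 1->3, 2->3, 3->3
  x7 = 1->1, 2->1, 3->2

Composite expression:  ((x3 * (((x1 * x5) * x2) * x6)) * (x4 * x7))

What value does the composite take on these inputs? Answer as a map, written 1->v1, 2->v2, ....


1->3, 2->3, 3->3


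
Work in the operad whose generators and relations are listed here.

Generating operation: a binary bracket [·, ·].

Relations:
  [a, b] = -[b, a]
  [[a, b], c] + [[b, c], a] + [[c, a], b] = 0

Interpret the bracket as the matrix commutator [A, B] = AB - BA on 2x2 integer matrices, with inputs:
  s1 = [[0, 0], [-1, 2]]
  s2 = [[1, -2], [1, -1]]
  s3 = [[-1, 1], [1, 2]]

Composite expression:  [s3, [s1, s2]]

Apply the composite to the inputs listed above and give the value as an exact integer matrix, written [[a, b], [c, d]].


[[-4, -8], [-4, 4]]


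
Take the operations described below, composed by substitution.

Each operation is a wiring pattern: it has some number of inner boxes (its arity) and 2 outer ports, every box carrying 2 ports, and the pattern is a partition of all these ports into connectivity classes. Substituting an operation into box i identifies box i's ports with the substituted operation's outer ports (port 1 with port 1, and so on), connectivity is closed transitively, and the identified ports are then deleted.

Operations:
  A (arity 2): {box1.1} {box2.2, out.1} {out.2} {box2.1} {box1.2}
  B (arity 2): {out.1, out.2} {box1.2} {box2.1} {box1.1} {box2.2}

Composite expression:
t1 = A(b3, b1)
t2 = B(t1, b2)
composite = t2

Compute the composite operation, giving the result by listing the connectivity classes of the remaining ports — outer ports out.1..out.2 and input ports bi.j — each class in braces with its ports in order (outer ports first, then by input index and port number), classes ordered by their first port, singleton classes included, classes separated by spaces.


{out.1, out.2} {b1.1} {b1.2} {b2.1} {b2.2} {b3.1} {b3.2}

Treat the ports identified at B as solder joints: merge, then drop.
after A, the pattern on (b3, b1) reads {out.1, b1.2} {out.2} {b1.1} {b3.1} {b3.2} (out.j = its outer ports)
after B, the pattern on (b3, b1, b2) reads {out.1, out.2} {b1.1} {b1.2} {b2.1} {b2.2} {b3.1} {b3.2} (out.j = its outer ports)


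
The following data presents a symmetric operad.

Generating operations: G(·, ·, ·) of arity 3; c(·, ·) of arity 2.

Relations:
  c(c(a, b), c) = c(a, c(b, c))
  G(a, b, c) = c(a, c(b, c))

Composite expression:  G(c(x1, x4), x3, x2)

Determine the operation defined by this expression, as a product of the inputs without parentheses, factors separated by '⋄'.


x1 ⋄ x4 ⋄ x3 ⋄ x2

The G-tree's shape is irrelevant; the x-reading-order decides.
c(x1, x4) unparenthesizes to x1 ⋄ x4
G(c(x1, x4), x3, x2) unparenthesizes to x1 ⋄ x4 ⋄ x3 ⋄ x2


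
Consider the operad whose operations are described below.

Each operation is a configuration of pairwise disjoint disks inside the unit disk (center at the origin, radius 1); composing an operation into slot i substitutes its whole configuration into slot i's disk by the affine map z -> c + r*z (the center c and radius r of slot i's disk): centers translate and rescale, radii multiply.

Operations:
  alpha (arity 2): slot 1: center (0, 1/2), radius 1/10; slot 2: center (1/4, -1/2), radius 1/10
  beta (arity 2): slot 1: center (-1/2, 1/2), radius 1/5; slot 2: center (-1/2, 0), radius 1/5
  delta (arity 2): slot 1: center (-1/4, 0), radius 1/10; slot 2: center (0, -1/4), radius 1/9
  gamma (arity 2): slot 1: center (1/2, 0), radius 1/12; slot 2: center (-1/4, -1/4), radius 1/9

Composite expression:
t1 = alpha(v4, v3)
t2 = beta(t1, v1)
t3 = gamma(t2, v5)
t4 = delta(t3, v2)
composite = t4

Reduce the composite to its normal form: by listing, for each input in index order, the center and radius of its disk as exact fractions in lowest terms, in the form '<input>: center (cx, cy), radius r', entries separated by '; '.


Only the slot chain above each v matters under delta; compose those maps.
v4 passes through 4 substitutions, ending at center (-49/240, 1/200), radius 1/6000
v3 passes through 4 substitutions, ending at center (-163/800, 1/300), radius 1/6000
v1 passes through 3 substitutions, ending at center (-49/240, 0), radius 1/600
v5 passes through 2 substitutions, ending at center (-11/40, -1/40), radius 1/90
v2 passes through 1 substitution, ending at center (0, -1/4), radius 1/9

v1: center (-49/240, 0), radius 1/600; v2: center (0, -1/4), radius 1/9; v3: center (-163/800, 1/300), radius 1/6000; v4: center (-49/240, 1/200), radius 1/6000; v5: center (-11/40, -1/40), radius 1/90


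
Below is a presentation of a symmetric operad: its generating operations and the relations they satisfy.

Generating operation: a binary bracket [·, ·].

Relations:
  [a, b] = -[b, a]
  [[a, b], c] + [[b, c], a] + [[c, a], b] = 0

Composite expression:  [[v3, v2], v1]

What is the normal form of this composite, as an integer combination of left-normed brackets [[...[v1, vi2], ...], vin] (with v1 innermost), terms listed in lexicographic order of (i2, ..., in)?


[[v1, v2], v3] - [[v1, v3], v2]

Expand each bracket as ab - ba; the v1-initial words give the coefficients.
Composite bracket: [[v3, v2], v1]
The bracket unfolds into 4 signed words via [a, b] = ab - ba (2^2 = 4).
Words beginning with v1 determine it all:
  v1v2v3 appears with sign +1, giving the term +[[v1, v2], v3]
  v1v3v2 appears with sign -1, giving the term -[[v1, v3], v2]


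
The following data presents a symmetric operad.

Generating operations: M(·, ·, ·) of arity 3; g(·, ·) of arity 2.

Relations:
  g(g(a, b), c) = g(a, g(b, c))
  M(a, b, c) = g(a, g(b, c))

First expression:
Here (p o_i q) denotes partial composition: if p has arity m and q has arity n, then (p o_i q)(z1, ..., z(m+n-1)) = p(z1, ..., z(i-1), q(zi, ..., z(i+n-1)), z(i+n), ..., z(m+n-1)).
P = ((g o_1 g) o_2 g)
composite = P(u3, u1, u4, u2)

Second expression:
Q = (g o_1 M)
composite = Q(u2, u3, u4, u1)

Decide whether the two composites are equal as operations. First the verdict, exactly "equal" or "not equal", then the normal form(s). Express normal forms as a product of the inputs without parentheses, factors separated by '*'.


not equal — first u3 * u1 * u4 * u2, second u2 * u3 * u4 * u1


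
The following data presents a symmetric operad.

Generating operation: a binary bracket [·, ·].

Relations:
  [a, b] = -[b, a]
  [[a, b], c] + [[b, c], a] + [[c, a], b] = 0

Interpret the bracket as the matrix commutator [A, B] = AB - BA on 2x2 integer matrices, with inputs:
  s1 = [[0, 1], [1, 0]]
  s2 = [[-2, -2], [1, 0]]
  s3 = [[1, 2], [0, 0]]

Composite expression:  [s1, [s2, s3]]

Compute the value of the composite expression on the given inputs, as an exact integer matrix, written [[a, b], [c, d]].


[s2, s3] = [[-2, -2], [1, 2]]
[s1, [s2, s3]] = [[3, 4], [-4, -3]]

[[3, 4], [-4, -3]]


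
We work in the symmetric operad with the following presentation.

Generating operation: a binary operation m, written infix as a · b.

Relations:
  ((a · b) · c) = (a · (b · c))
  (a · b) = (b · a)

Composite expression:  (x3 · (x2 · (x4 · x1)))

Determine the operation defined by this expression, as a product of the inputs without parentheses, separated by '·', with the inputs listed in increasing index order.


x1 · x2 · x3 · x4


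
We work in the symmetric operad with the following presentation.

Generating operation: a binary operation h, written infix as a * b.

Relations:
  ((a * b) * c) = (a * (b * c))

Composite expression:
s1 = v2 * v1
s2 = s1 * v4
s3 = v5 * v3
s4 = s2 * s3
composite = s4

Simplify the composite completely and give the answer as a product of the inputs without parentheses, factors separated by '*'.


The h-tree's shape is irrelevant; the v-reading-order decides.
(v2 * v1) unparenthesizes to v2 * v1
((v2 * v1) * v4) unparenthesizes to v2 * v1 * v4
(v5 * v3) unparenthesizes to v5 * v3
(((v2 * v1) * v4) * (v5 * v3)) unparenthesizes to v2 * v1 * v4 * v5 * v3

v2 * v1 * v4 * v5 * v3


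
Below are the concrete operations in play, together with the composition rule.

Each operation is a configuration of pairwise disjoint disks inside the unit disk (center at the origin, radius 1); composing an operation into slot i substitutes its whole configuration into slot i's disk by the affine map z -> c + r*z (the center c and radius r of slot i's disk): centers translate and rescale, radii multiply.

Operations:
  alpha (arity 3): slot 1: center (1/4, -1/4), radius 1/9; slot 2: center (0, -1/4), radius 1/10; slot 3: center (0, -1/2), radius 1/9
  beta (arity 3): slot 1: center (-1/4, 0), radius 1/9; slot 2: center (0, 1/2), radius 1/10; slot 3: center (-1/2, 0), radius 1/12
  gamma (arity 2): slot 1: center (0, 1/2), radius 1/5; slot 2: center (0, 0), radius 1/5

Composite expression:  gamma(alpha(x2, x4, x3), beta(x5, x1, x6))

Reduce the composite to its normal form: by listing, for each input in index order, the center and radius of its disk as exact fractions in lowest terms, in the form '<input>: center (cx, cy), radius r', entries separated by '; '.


Follow each x-input down from gamma: c' goes to c + r*c', radius to r*r'.
x2: after 2 affine steps, its disk has center (1/20, 9/20), radius 1/45
x4: after 2 affine steps, its disk has center (0, 9/20), radius 1/50
x3: after 2 affine steps, its disk has center (0, 2/5), radius 1/45
x5: after 2 affine steps, its disk has center (-1/20, 0), radius 1/45
x1: after 2 affine steps, its disk has center (0, 1/10), radius 1/50
x6: after 2 affine steps, its disk has center (-1/10, 0), radius 1/60

x1: center (0, 1/10), radius 1/50; x2: center (1/20, 9/20), radius 1/45; x3: center (0, 2/5), radius 1/45; x4: center (0, 9/20), radius 1/50; x5: center (-1/20, 0), radius 1/45; x6: center (-1/10, 0), radius 1/60


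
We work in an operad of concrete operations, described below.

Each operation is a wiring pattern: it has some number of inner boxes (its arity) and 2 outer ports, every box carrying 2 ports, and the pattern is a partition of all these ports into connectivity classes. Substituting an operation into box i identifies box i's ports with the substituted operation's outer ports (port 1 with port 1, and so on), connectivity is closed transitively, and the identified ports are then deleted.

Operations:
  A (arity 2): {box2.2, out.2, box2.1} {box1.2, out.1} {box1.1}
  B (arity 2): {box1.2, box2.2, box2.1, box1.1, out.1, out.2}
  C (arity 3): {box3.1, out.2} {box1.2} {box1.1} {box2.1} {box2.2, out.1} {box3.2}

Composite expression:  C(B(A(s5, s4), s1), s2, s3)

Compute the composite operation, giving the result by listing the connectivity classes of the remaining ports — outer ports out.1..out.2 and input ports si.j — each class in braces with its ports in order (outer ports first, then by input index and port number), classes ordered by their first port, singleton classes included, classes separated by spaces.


After gluing at C, chains via deleted ports link the s-ports.
stage A: inputs (s5, s4), connectivity {out.1, s5.2} {out.2, s4.1, s4.2} {s5.1}, out.j its boundary
stage B: inputs (s5, s4, s1), connectivity {out.1, out.2, s1.1, s1.2, s4.1, s4.2, s5.2} {s5.1}, out.j its boundary
stage C: inputs (s5, s4, s1, s2, s3), connectivity {out.1, s2.2} {out.2, s3.1} {s1.1, s1.2, s4.1, s4.2, s5.2} {s2.1} {s3.2} {s5.1}, out.j its boundary

{out.1, s2.2} {out.2, s3.1} {s1.1, s1.2, s4.1, s4.2, s5.2} {s2.1} {s3.2} {s5.1}


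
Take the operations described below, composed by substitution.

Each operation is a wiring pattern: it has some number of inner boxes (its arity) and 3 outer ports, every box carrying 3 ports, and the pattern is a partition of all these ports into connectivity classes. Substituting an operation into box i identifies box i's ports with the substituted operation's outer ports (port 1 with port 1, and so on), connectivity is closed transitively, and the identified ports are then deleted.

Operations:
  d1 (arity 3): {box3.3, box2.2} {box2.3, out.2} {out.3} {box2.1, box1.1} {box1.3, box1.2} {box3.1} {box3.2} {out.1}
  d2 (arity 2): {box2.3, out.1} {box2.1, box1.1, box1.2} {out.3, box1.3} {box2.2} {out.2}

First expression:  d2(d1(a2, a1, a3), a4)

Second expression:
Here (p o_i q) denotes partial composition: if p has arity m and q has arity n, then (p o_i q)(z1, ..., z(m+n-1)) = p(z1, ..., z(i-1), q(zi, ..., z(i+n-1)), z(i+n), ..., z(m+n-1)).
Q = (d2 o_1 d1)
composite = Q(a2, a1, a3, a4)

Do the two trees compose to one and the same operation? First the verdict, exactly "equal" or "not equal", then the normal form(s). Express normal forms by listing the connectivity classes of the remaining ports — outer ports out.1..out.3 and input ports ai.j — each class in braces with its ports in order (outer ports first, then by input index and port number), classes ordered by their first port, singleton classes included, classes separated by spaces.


equal: each reduces to {out.1, a4.3} {out.2} {out.3} {a1.1, a2.1} {a1.2, a3.3} {a1.3, a4.1} {a2.2, a2.3} {a3.1} {a3.2} {a4.2}

Normal form of the first expression: {out.1, a4.3} {out.2} {out.3} {a1.1, a2.1} {a1.2, a3.3} {a1.3, a4.1} {a2.2, a2.3} {a3.1} {a3.2} {a4.2}
Normal form of the second expression: {out.1, a4.3} {out.2} {out.3} {a1.1, a2.1} {a1.2, a3.3} {a1.3, a4.1} {a2.2, a2.3} {a3.1} {a3.2} {a4.2}
Both agree, so they are equal.


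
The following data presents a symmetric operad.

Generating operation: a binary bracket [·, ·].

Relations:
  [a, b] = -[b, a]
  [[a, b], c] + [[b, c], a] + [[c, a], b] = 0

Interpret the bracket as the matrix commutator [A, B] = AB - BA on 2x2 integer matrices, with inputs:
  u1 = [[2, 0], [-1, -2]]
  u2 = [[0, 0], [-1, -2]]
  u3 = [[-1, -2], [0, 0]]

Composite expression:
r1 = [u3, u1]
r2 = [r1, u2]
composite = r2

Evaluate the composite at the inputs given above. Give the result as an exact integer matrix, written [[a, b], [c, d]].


[[-8, -16], [2, 8]]

[u3, u1] = [[2, 8], [-1, -2]]
[[u3, u1], u2] = [[-8, -16], [2, 8]]


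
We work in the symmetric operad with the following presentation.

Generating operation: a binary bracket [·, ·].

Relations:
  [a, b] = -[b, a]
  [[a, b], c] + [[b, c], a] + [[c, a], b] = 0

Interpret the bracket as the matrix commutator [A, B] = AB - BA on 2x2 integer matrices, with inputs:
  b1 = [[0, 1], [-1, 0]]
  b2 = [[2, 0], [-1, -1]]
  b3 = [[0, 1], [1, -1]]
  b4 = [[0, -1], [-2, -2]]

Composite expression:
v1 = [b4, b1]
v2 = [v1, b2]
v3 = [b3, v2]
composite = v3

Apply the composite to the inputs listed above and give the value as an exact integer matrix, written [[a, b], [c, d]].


[[18, -2], [-16, -18]]

[b4, b1] = [[3, 2], [2, -3]]
[[b4, b1], b2] = [[-2, -6], [12, 2]]
[b3, [[b4, b1], b2]] = [[18, -2], [-16, -18]]


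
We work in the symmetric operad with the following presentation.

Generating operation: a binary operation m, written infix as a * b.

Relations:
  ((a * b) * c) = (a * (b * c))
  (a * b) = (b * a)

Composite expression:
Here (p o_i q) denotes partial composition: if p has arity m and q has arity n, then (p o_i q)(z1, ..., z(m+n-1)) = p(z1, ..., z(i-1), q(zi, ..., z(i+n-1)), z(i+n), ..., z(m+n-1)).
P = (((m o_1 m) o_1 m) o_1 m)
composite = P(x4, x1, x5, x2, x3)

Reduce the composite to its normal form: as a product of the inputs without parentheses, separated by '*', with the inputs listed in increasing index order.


x1 * x2 * x3 * x4 * x5

With m associative and commutative, the x-input set is all that matters.
(x4 * x1) collapses to x4 * x1
((x4 * x1) * x5) collapses to x4 * x1 * x5
(((x4 * x1) * x5) * x2) collapses to x4 * x1 * x5 * x2
((((x4 * x1) * x5) * x2) * x3) collapses to x4 * x1 * x5 * x2 * x3
putting the inputs in ascending order: x1 * x2 * x3 * x4 * x5


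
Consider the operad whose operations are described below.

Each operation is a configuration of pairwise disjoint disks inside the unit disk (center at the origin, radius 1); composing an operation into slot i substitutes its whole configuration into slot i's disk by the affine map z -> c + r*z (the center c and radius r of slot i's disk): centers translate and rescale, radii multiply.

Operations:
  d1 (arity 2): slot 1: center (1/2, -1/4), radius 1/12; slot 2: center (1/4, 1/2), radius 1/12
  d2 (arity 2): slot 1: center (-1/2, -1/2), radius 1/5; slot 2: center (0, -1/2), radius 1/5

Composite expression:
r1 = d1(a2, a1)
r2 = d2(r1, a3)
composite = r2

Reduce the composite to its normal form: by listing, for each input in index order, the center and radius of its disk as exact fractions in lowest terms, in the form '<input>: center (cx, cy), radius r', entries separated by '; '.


a1: center (-9/20, -2/5), radius 1/60; a2: center (-2/5, -11/20), radius 1/60; a3: center (0, -1/2), radius 1/5

Each a-disk chains the slot maps above it in d2; radii multiply.
input a2: composing its 2 substitution steps yields center (-2/5, -11/20), radius 1/60
input a1: composing its 2 substitution steps yields center (-9/20, -2/5), radius 1/60
input a3: composing its 1 substitution step yields center (0, -1/2), radius 1/5


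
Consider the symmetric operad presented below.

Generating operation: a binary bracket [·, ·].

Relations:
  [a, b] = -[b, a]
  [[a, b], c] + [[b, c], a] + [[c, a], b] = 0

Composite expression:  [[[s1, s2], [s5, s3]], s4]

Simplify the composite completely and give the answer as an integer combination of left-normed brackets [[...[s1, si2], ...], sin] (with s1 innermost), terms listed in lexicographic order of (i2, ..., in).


-[[[[s1, s2], s3], s5], s4] + [[[[s1, s2], s5], s3], s4]

A multilinear Lie element is pinned by s1-initial words (s1 innermost).
Composite bracket: [[[s1, s2], [s5, s3]], s4]
Under [a, b] = ab - ba we get 16 signed associative words (2^4 = 16).
Keep just the words that open with s1:
  sign of s1s2s3s5s4 is -1, so it contributes -[[[[s1, s2], s3], s5], s4]
  sign of s1s2s5s3s4 is +1, so it contributes +[[[[s1, s2], s5], s3], s4]


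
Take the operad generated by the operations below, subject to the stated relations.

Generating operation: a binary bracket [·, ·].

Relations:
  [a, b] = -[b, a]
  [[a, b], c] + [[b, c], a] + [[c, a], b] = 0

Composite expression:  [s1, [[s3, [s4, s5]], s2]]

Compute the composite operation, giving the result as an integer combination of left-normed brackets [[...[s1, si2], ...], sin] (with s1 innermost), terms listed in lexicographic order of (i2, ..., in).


-[[[[s1, s2], s3], s4], s5] + [[[[s1, s2], s3], s5], s4] + [[[[s1, s2], s4], s5], s3] - [[[[s1, s2], s5], s4], s3] + [[[[s1, s3], s4], s5], s2] - [[[[s1, s3], s5], s4], s2] - [[[[s1, s4], s5], s3], s2] + [[[[s1, s5], s4], s3], s2]


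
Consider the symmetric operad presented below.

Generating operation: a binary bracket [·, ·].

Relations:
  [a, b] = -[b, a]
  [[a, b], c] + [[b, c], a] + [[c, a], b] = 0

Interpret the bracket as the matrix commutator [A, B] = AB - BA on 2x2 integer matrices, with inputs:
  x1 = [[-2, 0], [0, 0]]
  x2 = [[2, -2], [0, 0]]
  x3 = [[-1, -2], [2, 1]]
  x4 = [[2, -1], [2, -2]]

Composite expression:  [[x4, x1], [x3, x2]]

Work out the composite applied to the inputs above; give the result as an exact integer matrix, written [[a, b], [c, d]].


[[24, 16], [-32, -24]]

[x4, x1] = [[0, -2], [-4, 0]]
[x3, x2] = [[4, 8], [4, -4]]
[[x4, x1], [x3, x2]] = [[24, 16], [-32, -24]]


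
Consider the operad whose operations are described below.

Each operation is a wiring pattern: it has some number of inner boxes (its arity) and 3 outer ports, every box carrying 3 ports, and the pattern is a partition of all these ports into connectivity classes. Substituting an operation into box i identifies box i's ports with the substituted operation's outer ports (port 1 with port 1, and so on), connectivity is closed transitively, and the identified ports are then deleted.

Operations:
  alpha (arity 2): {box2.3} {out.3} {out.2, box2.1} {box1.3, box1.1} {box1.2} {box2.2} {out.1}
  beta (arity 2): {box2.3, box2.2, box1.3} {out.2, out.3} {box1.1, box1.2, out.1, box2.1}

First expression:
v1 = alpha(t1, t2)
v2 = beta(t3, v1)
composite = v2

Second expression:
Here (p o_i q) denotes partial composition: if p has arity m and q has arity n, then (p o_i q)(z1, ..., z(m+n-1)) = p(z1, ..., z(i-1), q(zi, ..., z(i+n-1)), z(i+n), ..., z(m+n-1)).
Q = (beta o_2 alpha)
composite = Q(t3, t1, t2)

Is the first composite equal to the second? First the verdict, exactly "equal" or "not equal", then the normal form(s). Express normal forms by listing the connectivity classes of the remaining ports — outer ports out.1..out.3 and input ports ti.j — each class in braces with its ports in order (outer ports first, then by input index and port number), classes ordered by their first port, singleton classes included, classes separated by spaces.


In normal form, the first expression is {out.1, t3.1, t3.2} {out.2, out.3} {t1.1, t1.3} {t1.2} {t2.1, t3.3} {t2.2} {t2.3}
In normal form, the second expression is {out.1, t3.1, t3.2} {out.2, out.3} {t1.1, t1.3} {t1.2} {t2.1, t3.3} {t2.2} {t2.3}
Both agree, so they are equal.

equal: each reduces to {out.1, t3.1, t3.2} {out.2, out.3} {t1.1, t1.3} {t1.2} {t2.1, t3.3} {t2.2} {t2.3}


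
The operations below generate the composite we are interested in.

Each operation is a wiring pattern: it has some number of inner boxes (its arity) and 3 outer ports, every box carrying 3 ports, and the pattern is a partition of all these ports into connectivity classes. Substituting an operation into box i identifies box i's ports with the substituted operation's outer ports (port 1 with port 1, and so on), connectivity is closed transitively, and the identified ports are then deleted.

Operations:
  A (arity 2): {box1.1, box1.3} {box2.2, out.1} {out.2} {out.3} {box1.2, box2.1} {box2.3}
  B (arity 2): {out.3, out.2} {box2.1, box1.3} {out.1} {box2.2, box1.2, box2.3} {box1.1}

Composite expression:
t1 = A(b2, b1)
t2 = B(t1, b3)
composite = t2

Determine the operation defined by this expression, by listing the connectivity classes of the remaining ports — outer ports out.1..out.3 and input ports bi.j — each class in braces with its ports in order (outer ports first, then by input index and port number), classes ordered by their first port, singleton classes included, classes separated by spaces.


Reachability decides: close wires over B-identified ports.
stage A: inputs (b2, b1), connectivity {out.1, b1.2} {out.2} {out.3} {b1.1, b2.2} {b1.3} {b2.1, b2.3}, out.j its boundary
stage B: inputs (b2, b1, b3), connectivity {out.1} {out.2, out.3} {b1.1, b2.2} {b1.2} {b1.3} {b2.1, b2.3} {b3.1} {b3.2, b3.3}, out.j its boundary

{out.1} {out.2, out.3} {b1.1, b2.2} {b1.2} {b1.3} {b2.1, b2.3} {b3.1} {b3.2, b3.3}


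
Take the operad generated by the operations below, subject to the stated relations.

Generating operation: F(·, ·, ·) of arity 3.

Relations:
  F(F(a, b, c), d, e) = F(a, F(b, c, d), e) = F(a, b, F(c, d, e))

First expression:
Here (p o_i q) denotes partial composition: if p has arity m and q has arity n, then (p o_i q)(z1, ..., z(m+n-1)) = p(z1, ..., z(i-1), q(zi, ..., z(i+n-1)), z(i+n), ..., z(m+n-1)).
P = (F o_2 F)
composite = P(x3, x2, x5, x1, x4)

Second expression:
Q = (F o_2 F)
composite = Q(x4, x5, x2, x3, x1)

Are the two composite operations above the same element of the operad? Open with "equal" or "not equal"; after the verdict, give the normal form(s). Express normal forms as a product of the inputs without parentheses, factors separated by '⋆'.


not equal — first x3 ⋆ x2 ⋆ x5 ⋆ x1 ⋆ x4, second x4 ⋆ x5 ⋆ x2 ⋆ x3 ⋆ x1

The first expression, normalized: x3 ⋆ x2 ⋆ x5 ⋆ x1 ⋆ x4
The second expression, normalized: x4 ⋆ x5 ⋆ x2 ⋆ x3 ⋆ x1
No match — not equal.


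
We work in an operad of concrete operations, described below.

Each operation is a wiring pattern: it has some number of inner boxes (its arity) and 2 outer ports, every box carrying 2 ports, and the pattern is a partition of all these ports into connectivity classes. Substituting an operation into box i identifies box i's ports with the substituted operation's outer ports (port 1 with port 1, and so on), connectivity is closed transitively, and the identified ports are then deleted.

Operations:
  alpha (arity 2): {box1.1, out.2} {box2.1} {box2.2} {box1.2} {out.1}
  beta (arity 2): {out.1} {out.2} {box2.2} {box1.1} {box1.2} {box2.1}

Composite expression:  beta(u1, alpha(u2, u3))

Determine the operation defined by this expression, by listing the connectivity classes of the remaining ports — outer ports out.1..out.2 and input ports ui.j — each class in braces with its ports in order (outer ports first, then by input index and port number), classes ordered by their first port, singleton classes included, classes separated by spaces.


After gluing at beta, chains via deleted ports link the u-ports.
composing alpha on (u2, u3), with out.j its own outer ports: {out.1} {out.2, u2.1} {u2.2} {u3.1} {u3.2}
composing beta on (u1, u2, u3), with out.j its own outer ports: {out.1} {out.2} {u1.1} {u1.2} {u2.1} {u2.2} {u3.1} {u3.2}

{out.1} {out.2} {u1.1} {u1.2} {u2.1} {u2.2} {u3.1} {u3.2}


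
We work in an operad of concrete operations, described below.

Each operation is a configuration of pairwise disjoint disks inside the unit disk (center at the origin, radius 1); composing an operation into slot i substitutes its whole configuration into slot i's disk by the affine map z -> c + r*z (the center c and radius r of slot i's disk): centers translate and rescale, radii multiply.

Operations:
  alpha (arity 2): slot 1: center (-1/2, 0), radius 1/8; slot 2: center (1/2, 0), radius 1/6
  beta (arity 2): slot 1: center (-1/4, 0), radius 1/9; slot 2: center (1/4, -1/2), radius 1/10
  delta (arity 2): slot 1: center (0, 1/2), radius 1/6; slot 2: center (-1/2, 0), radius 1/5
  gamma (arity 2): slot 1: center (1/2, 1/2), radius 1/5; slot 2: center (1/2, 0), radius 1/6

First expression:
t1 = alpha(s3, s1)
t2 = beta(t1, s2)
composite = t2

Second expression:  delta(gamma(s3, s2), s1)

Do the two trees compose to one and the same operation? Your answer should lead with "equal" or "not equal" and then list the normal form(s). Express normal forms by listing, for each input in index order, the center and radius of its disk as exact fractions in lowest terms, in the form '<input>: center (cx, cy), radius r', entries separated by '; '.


In normal form, the first expression is s1: center (-7/36, 0), radius 1/54; s2: center (1/4, -1/2), radius 1/10; s3: center (-11/36, 0), radius 1/72
In normal form, the second expression is s1: center (-1/2, 0), radius 1/5; s2: center (1/12, 1/2), radius 1/36; s3: center (1/12, 7/12), radius 1/30
The forms do not match — not equal.

not equal; first: s1: center (-7/36, 0), radius 1/54; s2: center (1/4, -1/2), radius 1/10; s3: center (-11/36, 0), radius 1/72; second: s1: center (-1/2, 0), radius 1/5; s2: center (1/12, 1/2), radius 1/36; s3: center (1/12, 7/12), radius 1/30


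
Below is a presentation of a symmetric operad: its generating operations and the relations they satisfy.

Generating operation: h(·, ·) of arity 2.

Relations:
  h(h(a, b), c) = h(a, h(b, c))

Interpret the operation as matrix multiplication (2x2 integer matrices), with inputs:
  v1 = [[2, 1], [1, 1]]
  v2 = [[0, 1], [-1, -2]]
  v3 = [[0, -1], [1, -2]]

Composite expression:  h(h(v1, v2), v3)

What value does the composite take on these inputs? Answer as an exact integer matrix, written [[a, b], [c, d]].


[[0, 1], [-1, 3]]

h(v1, v2) = [[-1, 0], [-1, -1]]
h(h(v1, v2), v3) = [[0, 1], [-1, 3]]


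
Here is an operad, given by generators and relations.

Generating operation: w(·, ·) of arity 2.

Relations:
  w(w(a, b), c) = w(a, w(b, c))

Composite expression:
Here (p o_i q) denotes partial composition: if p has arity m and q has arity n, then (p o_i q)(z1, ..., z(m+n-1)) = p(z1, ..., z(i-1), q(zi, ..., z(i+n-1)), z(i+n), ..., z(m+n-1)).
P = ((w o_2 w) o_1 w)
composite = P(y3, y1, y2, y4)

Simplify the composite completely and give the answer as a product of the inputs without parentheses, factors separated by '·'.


y3 · y1 · y2 · y4

The w-tree's shape is irrelevant; the y-reading-order decides.
w(y3, y1) reduces to y3 · y1
w(y2, y4) reduces to y2 · y4
w(w(y3, y1), w(y2, y4)) reduces to y3 · y1 · y2 · y4


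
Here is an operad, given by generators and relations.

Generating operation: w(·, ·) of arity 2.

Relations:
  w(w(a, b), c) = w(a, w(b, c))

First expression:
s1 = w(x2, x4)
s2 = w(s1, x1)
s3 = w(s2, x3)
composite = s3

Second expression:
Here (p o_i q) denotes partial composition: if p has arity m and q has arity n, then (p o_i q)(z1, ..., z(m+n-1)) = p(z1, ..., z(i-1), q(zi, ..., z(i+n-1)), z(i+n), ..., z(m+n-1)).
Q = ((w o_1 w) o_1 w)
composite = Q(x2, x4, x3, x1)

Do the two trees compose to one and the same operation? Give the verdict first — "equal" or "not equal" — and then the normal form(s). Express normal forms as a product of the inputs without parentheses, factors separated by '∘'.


Reducing the first expression gives x2 ∘ x4 ∘ x1 ∘ x3
Reducing the second expression gives x2 ∘ x4 ∘ x3 ∘ x1
The normal forms differ: not equal.

not equal — first x2 ∘ x4 ∘ x1 ∘ x3, second x2 ∘ x4 ∘ x3 ∘ x1


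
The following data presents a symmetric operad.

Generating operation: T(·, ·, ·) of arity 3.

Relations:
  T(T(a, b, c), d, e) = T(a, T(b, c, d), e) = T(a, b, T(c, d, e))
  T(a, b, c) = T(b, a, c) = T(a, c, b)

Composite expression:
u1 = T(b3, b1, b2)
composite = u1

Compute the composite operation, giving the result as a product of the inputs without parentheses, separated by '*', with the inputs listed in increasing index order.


b1 * b2 * b3

With T associative and commutative, the b-input set is all that matters.
T(b3, b1, b2) flattens to b3 * b1 * b2
reordering the factors by index: b1 * b2 * b3


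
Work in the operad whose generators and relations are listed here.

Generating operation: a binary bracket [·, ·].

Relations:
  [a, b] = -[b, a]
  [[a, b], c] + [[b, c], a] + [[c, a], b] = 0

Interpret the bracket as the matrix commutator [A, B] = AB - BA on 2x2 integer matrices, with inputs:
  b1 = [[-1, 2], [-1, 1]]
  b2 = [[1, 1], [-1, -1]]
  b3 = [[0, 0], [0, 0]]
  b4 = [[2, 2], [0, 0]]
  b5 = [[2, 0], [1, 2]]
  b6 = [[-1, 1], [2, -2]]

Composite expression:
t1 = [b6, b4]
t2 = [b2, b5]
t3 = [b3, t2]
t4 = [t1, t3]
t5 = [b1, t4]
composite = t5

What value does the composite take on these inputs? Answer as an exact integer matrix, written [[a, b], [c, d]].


[b6, b4] = [[-4, 0], [4, 4]]
[b2, b5] = [[1, 0], [-2, -1]]
[b3, [b2, b5]] = [[0, 0], [0, 0]]
[[b6, b4], [b3, [b2, b5]]] = [[0, 0], [0, 0]]
[b1, [[b6, b4], [b3, [b2, b5]]]] = [[0, 0], [0, 0]]

[[0, 0], [0, 0]]


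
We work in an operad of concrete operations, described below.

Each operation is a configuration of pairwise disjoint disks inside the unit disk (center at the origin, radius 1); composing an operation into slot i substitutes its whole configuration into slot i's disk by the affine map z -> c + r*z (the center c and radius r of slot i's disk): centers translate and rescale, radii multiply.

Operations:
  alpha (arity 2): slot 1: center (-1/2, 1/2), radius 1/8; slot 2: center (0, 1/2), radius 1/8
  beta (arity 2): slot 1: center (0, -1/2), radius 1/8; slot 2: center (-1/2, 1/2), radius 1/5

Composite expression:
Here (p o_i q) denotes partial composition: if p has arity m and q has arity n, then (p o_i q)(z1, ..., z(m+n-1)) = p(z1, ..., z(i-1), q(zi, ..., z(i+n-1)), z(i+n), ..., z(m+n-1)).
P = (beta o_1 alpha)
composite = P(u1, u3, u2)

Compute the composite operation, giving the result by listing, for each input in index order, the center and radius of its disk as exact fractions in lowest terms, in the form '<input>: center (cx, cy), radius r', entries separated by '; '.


u1: center (-1/16, -7/16), radius 1/64; u2: center (-1/2, 1/2), radius 1/5; u3: center (0, -7/16), radius 1/64

Below beta, radii multiply path by path; the u-disk centers shift.
u1 passes through 2 substitutions, ending at center (-1/16, -7/16), radius 1/64
u3 passes through 2 substitutions, ending at center (0, -7/16), radius 1/64
u2 passes through 1 substitution, ending at center (-1/2, 1/2), radius 1/5


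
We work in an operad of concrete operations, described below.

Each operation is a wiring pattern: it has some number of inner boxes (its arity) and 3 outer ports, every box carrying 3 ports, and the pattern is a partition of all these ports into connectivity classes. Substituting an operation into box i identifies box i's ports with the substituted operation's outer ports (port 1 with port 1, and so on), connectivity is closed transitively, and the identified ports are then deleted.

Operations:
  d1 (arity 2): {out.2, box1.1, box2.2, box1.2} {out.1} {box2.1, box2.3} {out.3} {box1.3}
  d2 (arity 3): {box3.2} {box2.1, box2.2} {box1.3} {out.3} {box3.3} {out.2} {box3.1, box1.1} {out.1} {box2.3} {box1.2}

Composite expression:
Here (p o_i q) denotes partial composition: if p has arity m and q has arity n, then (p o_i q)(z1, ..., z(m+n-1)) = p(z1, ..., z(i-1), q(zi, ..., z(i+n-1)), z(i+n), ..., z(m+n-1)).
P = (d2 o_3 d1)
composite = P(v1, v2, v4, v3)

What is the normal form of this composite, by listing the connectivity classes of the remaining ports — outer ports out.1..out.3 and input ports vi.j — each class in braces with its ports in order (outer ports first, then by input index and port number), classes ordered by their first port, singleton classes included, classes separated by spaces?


{out.1} {out.2} {out.3} {v1.1} {v1.2} {v1.3} {v2.1, v2.2} {v2.3} {v3.1, v3.3} {v3.2, v4.1, v4.2} {v4.3}

Treat the ports identified at d2 as solder joints: merge, then drop.
after d1, the pattern on (v4, v3) reads {out.1} {out.2, v3.2, v4.1, v4.2} {out.3} {v3.1, v3.3} {v4.3} (out.j = its outer ports)
after d2, the pattern on (v1, v2, v4, v3) reads {out.1} {out.2} {out.3} {v1.1} {v1.2} {v1.3} {v2.1, v2.2} {v2.3} {v3.1, v3.3} {v3.2, v4.1, v4.2} {v4.3} (out.j = its outer ports)
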